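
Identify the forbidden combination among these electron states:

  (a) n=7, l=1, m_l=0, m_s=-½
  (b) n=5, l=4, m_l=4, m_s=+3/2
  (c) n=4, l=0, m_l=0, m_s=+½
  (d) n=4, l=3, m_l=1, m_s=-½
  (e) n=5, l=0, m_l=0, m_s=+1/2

(b)

(b) has m_s = +3/2, but an electron's spin must be ±1/2.
The remaining sets (a), (c), (d), (e) satisfy all four rules.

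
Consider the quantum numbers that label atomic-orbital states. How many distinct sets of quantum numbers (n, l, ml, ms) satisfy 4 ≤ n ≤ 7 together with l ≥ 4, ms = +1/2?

Work shell by shell — for each n, count the (l, ml) pairs that satisfy l ≥ 4:
n=5 → 9; n=6 → 20; n=7 → 33.
Orbitals: 9 + 20 + 33 = 62. With ms fixed to +1/2 there is one state per orbital, so 62 states.

62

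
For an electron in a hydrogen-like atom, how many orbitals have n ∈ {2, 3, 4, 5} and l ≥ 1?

50

Treat each shell separately and count matching orbitals:
n=2 → 3; n=3 → 8; n=4 → 15; n=5 → 24.
Total orbitals: 3 + 8 + 15 + 24 = 50.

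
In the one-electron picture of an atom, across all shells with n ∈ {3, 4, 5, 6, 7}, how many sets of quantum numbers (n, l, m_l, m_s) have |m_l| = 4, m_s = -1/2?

Treat each shell separately and count matching orbitals:
n=5 → 2; n=6 → 4; n=7 → 6.
Orbitals: 2 + 4 + 6 = 12. With m_s fixed to -1/2 there is one state per orbital, so 12 states.

12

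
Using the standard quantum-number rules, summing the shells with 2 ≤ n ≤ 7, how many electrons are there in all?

278

Shell n has n² orbitals: 2²=4 + 3²=9 + 4²=16 + 5²=25 + 6²=36 + 7²=49 = 139 orbitals.
Two spin states per orbital: 2 × 139 = 278 electrons.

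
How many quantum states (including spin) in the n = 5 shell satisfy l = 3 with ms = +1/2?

7

The n = 5 shell has l = 0 through 4; check each.
Contributions: l=3 → 7.
Orbitals: 7. With ms fixed to a single value there is one state per orbital, giving 7 states.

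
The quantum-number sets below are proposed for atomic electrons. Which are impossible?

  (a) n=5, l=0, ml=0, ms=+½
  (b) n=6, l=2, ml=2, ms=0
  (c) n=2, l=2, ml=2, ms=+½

(b) has ms = 0, but an electron's spin must be ±1/2.
(c) has l = 2 ≥ n = 2, violating 0 ≤ l ≤ n−1.
The remaining set (a) satisfies all four rules.

(b) and (c)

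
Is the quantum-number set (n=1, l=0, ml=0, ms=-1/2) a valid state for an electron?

n = 1 is a positive integer. l = 0 satisfies 0 ≤ l ≤ n−1 = 0. ml = 0 lies in the range −l … +l (here 0). ms = -1/2 is one of ±1/2.
All four constraints are satisfied.

Yes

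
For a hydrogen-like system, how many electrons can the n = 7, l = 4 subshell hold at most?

A subshell with l = 4 has 2l+1 = 9 orbitals, each holding 2 electrons (spin ±1/2), so 9 × 2 = 18.

18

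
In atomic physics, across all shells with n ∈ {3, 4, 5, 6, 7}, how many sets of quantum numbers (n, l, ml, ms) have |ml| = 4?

24

Count contributing orbitals for each principal shell:
n=5 → 2; n=6 → 4; n=7 → 6.
Orbitals: 2 + 4 + 6 = 12. Including both spin states (ms = ±1/2) gives 2 × 12 = 24 states.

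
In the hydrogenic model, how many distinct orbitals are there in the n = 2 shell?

4

The n = 2 shell contains n² = 2² = 4 orbitals.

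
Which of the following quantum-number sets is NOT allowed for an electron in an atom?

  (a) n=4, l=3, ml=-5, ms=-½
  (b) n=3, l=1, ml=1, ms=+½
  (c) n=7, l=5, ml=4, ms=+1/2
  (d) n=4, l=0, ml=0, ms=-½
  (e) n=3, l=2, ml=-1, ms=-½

(a)

(a) has |ml| = 5 > l = 3, violating −l ≤ ml ≤ l.
The remaining sets (b), (c), (d), (e) satisfy all four rules.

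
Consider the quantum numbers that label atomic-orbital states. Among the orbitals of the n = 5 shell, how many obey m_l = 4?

The n = 5 shell has l = 0 through 4; check each.
The (l, m_l) pairs meeting m_l = 4 give: l=4 → 1.
Total orbitals: 1.

1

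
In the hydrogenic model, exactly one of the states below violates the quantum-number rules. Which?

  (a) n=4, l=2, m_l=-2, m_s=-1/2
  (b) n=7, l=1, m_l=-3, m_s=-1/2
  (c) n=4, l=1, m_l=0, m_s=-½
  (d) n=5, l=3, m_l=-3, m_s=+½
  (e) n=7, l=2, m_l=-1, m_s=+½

(b) has |m_l| = 3 > l = 1, violating −l ≤ m_l ≤ l.
The remaining sets (a), (c), (d), (e) satisfy all four rules.

(b)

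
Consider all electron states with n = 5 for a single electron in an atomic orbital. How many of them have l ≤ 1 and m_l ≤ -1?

2

The n = 5 shell has l = 0 through 4; check each.
The (l, m_l) pairs meeting l ≤ 1 and m_l ≤ -1 give: l=1 → 1.
Orbitals: 1. Each orbital carries two spin states, so 1 × 2 = 2 states.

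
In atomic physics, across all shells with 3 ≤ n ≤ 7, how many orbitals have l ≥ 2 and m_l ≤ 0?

Work shell by shell — for each n, count the (l, m_l) pairs that satisfy l ≥ 2 and m_l ≤ 0:
n=3 → 3; n=4 → 7; n=5 → 12; n=6 → 18; n=7 → 25.
Total orbitals: 3 + 7 + 12 + 18 + 25 = 65.

65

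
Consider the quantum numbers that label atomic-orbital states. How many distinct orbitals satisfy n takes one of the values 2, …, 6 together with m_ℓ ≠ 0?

70

Work shell by shell — for each n, count the (ℓ, m_ℓ) pairs that satisfy m_ℓ ≠ 0:
n=2 → 2; n=3 → 6; n=4 → 12; n=5 → 20; n=6 → 30.
Total orbitals: 2 + 6 + 12 + 20 + 30 = 70.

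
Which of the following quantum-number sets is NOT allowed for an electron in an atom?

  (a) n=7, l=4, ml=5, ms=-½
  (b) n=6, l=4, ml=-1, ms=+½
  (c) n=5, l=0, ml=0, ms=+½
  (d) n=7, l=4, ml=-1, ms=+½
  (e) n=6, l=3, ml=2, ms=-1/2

(a) has |ml| = 5 > l = 4, violating −l ≤ ml ≤ l.
The remaining sets (b), (c), (d), (e) satisfy all four rules.

(a)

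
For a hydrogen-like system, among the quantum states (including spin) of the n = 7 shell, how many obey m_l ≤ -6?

2

For n = 7, l ranges over 0 … 6.
The (l, m_l) pairs meeting m_l ≤ -6 give: l=6 → 1.
Orbitals: 1. Each orbital carries two spin states, so 1 × 2 = 2 states.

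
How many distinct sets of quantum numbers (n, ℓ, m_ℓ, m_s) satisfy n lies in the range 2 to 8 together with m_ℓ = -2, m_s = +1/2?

21

For each n in the range, tally the orbitals obeying m_ℓ = -2:
n=3 → 1; n=4 → 2; n=5 → 3; n=6 → 4; n=7 → 5; n=8 → 6.
Orbitals: 1 + 2 + 3 + 4 + 5 + 6 = 21. With m_s fixed to +1/2 there is one state per orbital, so 21 states.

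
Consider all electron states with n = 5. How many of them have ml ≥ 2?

Go through l = 0, …, 4 (the values permitted for n = 5).
Per l-value: l=2 → 1; l=3 → 2; l=4 → 3.
Orbitals: 1 + 2 + 3 = 6. Each orbital carries two spin states, so 6 × 2 = 12 states.

12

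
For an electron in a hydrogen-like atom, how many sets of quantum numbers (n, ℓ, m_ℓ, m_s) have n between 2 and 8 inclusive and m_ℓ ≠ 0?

Per-shell orbital counts meeting the constraint:
n=2 → 2; n=3 → 6; n=4 → 12; n=5 → 20; n=6 → 30; n=7 → 42; n=8 → 56.
Orbitals: 2 + 6 + 12 + 20 + 30 + 42 + 56 = 168. Including both spin states (m_s = ±1/2) gives 2 × 168 = 336 states.

336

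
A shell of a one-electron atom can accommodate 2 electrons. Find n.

n = 1

2n² = 2 ⇒ n² = 1 ⇒ n = 1.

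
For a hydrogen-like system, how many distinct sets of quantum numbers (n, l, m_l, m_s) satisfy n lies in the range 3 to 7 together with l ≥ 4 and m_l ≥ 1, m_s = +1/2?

Go shell by shell, enumerating (l, m_l) with l ≥ 4 and m_l ≥ 1:
n=5 → 4; n=6 → 9; n=7 → 15.
Orbitals: 4 + 9 + 15 = 28. With m_s fixed to +1/2 there is one state per orbital, so 28 states.

28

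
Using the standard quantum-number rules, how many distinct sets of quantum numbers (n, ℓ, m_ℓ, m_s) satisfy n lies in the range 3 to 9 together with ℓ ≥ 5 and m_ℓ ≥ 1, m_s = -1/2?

60

Treat each shell separately and count matching orbitals:
n=6 → 5; n=7 → 11; n=8 → 18; n=9 → 26.
Orbitals: 5 + 11 + 18 + 26 = 60. With m_s fixed to -1/2 there is one state per orbital, so 60 states.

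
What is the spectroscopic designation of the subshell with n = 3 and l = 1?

3p

l = 1 corresponds to the letter 'p', so the subshell is 3p.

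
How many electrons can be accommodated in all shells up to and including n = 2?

10

Total orbitals = 1² + 2² = 5. Doubling for spin gives 10 electrons.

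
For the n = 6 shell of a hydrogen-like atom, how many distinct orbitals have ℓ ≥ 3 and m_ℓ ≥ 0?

15

For n = 6, ℓ ranges over 0 … 5.
Per ℓ-value: ℓ=3 → 4; ℓ=4 → 5; ℓ=5 → 6.
Total orbitals: 4 + 5 + 6 = 15.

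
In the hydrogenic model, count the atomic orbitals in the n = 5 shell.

25

The n = 5 shell contains n² = 5² = 25 orbitals.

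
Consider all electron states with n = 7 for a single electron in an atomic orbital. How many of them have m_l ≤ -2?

30

For n = 7, l ranges over 0 … 6.
Contributions: l=2 → 1; l=3 → 2; l=4 → 3; l=5 → 4; l=6 → 5.
Orbitals: 1 + 2 + 3 + 4 + 5 = 15. Each orbital carries two spin states, so 15 × 2 = 30 states.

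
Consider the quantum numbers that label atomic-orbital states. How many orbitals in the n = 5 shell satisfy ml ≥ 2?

With n = 5 the allowed l are 0, 1, …, 4.
The (l, ml) pairs meeting ml ≥ 2 give: l=2 → 1; l=3 → 2; l=4 → 3.
Total orbitals: 1 + 2 + 3 = 6.

6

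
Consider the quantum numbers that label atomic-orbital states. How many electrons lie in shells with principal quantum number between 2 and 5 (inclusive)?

Shell n has n² orbitals: 2²=4 + 3²=9 + 4²=16 + 5²=25 = 54 orbitals.
Two spin states per orbital: 2 × 54 = 108 electrons.

108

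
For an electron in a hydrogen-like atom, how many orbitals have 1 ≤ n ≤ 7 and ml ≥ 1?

For each n in the range, tally the orbitals obeying ml ≥ 1:
n=2 → 1; n=3 → 3; n=4 → 6; n=5 → 10; n=6 → 15; n=7 → 21.
Total orbitals: 1 + 3 + 6 + 10 + 15 + 21 = 56.

56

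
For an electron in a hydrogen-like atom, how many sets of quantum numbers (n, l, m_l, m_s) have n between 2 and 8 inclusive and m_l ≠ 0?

336

For each n in the range, tally the orbitals obeying m_l ≠ 0:
n=2 → 2; n=3 → 6; n=4 → 12; n=5 → 20; n=6 → 30; n=7 → 42; n=8 → 56.
Orbitals: 2 + 6 + 12 + 20 + 30 + 42 + 56 = 168. Including both spin states (m_s = ±1/2) gives 2 × 168 = 336 states.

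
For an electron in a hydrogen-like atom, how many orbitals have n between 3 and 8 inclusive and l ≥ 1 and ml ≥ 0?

110

Go shell by shell, enumerating (l, ml) with l ≥ 1 and ml ≥ 0:
n=3 → 5; n=4 → 9; n=5 → 14; n=6 → 20; n=7 → 27; n=8 → 35.
Total orbitals: 5 + 9 + 14 + 20 + 27 + 35 = 110.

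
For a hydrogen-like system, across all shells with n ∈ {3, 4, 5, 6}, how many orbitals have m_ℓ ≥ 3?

Treat each shell separately and count matching orbitals:
n=4 → 1; n=5 → 3; n=6 → 6.
Total orbitals: 1 + 3 + 6 = 10.

10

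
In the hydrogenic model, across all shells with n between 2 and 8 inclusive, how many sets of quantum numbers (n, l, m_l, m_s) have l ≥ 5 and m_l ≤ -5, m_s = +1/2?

10

Per-shell orbital counts meeting the constraint:
n=6 → 1; n=7 → 3; n=8 → 6.
Orbitals: 1 + 3 + 6 = 10. With m_s fixed to +1/2 there is one state per orbital, so 10 states.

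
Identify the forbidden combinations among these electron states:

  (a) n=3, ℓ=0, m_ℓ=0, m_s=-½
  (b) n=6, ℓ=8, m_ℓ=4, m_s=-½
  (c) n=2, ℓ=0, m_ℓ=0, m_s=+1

(b) has ℓ = 8 ≥ n = 6, violating 0 ≤ ℓ ≤ n−1.
(c) has m_s = +1, but an electron's spin must be ±1/2.
The remaining set (a) satisfies all four rules.

(b) and (c)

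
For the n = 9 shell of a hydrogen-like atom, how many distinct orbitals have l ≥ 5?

56

The n = 9 shell has l = 0 through 8; check each.
Per l-value: l=5 → 11; l=6 → 13; l=7 → 15; l=8 → 17.
Total orbitals: 11 + 13 + 15 + 17 = 56.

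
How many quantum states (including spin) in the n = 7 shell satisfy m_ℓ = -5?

With n = 7 the allowed ℓ are 0, 1, …, 6.
Per ℓ-value: ℓ=5 → 1; ℓ=6 → 1.
Orbitals: 1 + 1 = 2. Each orbital carries two spin states, so 2 × 2 = 4 states.

4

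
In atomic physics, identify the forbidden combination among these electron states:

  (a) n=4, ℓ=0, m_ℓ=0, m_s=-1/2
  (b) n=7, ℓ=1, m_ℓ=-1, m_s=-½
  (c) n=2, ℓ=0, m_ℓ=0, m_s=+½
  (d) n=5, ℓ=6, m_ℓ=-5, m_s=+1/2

(d) has ℓ = 6 ≥ n = 5, violating 0 ≤ ℓ ≤ n−1.
The remaining sets (a), (b), (c) satisfy all four rules.

(d)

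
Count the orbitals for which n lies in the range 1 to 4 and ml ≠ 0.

Count contributing orbitals for each principal shell:
n=2 → 2; n=3 → 6; n=4 → 12.
Total orbitals: 2 + 6 + 12 = 20.

20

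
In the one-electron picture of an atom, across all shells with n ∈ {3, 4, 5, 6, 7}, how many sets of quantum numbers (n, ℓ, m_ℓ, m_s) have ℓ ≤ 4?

200

For each n in the range, tally the orbitals obeying ℓ ≤ 4:
n=3 → 9; n=4 → 16; n=5 → 25; n=6 → 25; n=7 → 25.
Orbitals: 9 + 16 + 25 + 25 + 25 = 100. Including both spin states (m_s = ±1/2) gives 2 × 100 = 200 states.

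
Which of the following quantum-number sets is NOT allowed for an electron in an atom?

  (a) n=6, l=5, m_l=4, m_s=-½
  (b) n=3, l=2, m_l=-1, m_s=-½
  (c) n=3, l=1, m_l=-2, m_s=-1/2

(c) has |m_l| = 2 > l = 1, violating −l ≤ m_l ≤ l.
The remaining sets (a), (b) satisfy all four rules.

(c)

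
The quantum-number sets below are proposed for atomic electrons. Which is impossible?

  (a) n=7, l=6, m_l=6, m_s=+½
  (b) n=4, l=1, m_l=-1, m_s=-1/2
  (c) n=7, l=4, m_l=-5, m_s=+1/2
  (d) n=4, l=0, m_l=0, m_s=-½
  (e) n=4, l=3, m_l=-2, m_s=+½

(c) has |m_l| = 5 > l = 4, violating −l ≤ m_l ≤ l.
The remaining sets (a), (b), (d), (e) satisfy all four rules.

(c)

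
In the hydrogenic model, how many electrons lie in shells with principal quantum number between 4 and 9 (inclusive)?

542

Shell n has n² orbitals: 4²=16 + 5²=25 + 6²=36 + 7²=49 + 8²=64 + 9²=81 = 271 orbitals.
Two spin states per orbital: 2 × 271 = 542 electrons.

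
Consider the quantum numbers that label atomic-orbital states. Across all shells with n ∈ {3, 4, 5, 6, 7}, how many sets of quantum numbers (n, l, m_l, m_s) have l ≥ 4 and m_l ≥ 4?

For each n in the range, tally the orbitals obeying l ≥ 4 and m_l ≥ 4:
n=5 → 1; n=6 → 3; n=7 → 6.
Orbitals: 1 + 3 + 6 = 10. Including both spin states (m_s = ±1/2) gives 2 × 10 = 20 states.

20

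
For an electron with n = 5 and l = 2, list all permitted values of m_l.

-2, -1, 0, 1, 2

m_l takes every integer from −l to +l. With l = 2 that gives the 5 values -2, -1, 0, 1, 2.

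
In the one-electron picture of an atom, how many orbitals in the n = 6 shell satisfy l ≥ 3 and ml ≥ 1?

Per l-value: l=3 → 3; l=4 → 4; l=5 → 5.
Total orbitals: 3 + 4 + 5 = 12.

12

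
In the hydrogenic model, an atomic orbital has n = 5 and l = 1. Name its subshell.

5p

l = 1 corresponds to the letter 'p', so the subshell is 5p.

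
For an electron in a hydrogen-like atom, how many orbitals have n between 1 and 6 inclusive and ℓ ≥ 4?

29

For each n in the range, tally the orbitals obeying ℓ ≥ 4:
n=5 → 9; n=6 → 20.
Total orbitals: 9 + 20 = 29.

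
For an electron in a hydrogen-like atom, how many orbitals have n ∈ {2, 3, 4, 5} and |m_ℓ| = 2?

12

For each n in the range, tally the orbitals obeying |m_ℓ| = 2:
n=3 → 2; n=4 → 4; n=5 → 6.
Total orbitals: 2 + 4 + 6 = 12.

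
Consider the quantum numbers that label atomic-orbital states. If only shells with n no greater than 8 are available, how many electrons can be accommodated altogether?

Total orbitals = 1² + 2² + 3² + 4² + 5² + 6² + 7² + 8² = 204. Doubling for spin gives 408 electrons.

408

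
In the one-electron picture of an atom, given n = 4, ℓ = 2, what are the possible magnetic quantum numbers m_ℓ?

-2, -1, 0, 1, 2

m_ℓ takes every integer from −ℓ to +ℓ. With ℓ = 2 that gives the 5 values -2, -1, 0, 1, 2.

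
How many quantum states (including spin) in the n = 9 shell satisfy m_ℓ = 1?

The (ℓ, m_ℓ) pairs meeting m_ℓ = 1 give: ℓ=1 → 1; ℓ=2 → 1; ℓ=3 → 1; ℓ=4 → 1; ℓ=5 → 1; ℓ=6 → 1; ℓ=7 → 1; ℓ=8 → 1.
Orbitals: 1 + 1 + 1 + 1 + 1 + 1 + 1 + 1 = 8. Each orbital carries two spin states, so 8 × 2 = 16 states.

16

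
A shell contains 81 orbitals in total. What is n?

n = 9

n² = 81 ⇒ n = 9.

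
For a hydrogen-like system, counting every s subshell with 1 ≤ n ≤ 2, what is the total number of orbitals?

2

An s subshell (l = 0) exists for every n ≥ 1, so shells n = 1, 2 each contribute one — 2 subshells.
Since each s subshell has 2·0+1 = 1 orbital, the total is 2 × 1 = 2.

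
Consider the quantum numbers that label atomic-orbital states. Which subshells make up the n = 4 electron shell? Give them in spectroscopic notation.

For n = 4, l runs from 0 to 3. In spectroscopic notation l = 0,1,2,… ↔ s,p,d,f,g,h,i, so the subshells are 4s, 4p, 4d, 4f.

4s, 4p, 4d, 4f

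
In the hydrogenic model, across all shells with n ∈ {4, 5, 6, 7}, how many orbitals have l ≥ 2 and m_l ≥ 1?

48

For each n in the range, tally the orbitals obeying l ≥ 2 and m_l ≥ 1:
n=4 → 5; n=5 → 9; n=6 → 14; n=7 → 20.
Total orbitals: 5 + 9 + 14 + 20 = 48.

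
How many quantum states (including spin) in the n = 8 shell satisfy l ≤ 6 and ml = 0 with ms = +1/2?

7

The (l, ml) pairs meeting l ≤ 6 and ml = 0 give: l=0 → 1; l=1 → 1; l=2 → 1; l=3 → 1; l=4 → 1; l=5 → 1; l=6 → 1.
Orbitals: 1 + 1 + 1 + 1 + 1 + 1 + 1 = 7. With ms fixed to a single value there is one state per orbital, giving 7 states.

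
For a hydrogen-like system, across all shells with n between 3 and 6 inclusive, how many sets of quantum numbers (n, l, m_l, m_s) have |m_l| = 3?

Work shell by shell — for each n, count the (l, m_l) pairs that satisfy |m_l| = 3:
n=4 → 2; n=5 → 4; n=6 → 6.
Orbitals: 2 + 4 + 6 = 12. Including both spin states (m_s = ±1/2) gives 2 × 12 = 24 states.

24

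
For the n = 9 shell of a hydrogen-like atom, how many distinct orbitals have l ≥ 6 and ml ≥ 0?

The (l, ml) pairs meeting l ≥ 6 and ml ≥ 0 give: l=6 → 7; l=7 → 8; l=8 → 9.
Total orbitals: 7 + 8 + 9 = 24.

24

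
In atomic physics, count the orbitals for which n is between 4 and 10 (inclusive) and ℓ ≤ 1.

28

Count contributing orbitals for each principal shell:
n=4 → 4; n=5 → 4; n=6 → 4; n=7 → 4; n=8 → 4; n=9 → 4; n=10 → 4.
Total orbitals: 4 + 4 + 4 + 4 + 4 + 4 + 4 = 28.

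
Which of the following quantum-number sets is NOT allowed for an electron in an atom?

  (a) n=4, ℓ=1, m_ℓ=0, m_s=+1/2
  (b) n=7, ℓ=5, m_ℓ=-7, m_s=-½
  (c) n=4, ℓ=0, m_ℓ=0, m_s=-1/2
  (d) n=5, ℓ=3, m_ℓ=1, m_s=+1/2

(b)

(b) has |m_ℓ| = 7 > ℓ = 5, violating −ℓ ≤ m_ℓ ≤ ℓ.
The remaining sets (a), (c), (d) satisfy all four rules.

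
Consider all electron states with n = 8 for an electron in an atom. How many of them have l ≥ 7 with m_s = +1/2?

15

Per l-value: l=7 → 15.
Orbitals: 15. With m_s fixed to a single value there is one state per orbital, giving 15 states.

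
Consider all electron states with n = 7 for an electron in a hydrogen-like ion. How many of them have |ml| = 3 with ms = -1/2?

Go through l = 0, …, 6 (the values permitted for n = 7).
Per l-value: l=3 → 2; l=4 → 2; l=5 → 2; l=6 → 2.
Orbitals: 2 + 2 + 2 + 2 = 8. With ms fixed to a single value there is one state per orbital, giving 8 states.

8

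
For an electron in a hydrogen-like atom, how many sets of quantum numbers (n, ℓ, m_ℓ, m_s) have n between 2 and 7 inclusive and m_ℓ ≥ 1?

Go shell by shell, enumerating (ℓ, m_ℓ) with m_ℓ ≥ 1:
n=2 → 1; n=3 → 3; n=4 → 6; n=5 → 10; n=6 → 15; n=7 → 21.
Orbitals: 1 + 3 + 6 + 10 + 15 + 21 = 56. Including both spin states (m_s = ±1/2) gives 2 × 56 = 112 states.

112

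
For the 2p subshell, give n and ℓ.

n = 2, ℓ = 1

The leading integer gives n = 2; the letter 'p' means ℓ = 1.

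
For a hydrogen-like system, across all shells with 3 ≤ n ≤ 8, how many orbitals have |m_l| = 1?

Treat each shell separately and count matching orbitals:
n=3 → 4; n=4 → 6; n=5 → 8; n=6 → 10; n=7 → 12; n=8 → 14.
Total orbitals: 4 + 6 + 8 + 10 + 12 + 14 = 54.

54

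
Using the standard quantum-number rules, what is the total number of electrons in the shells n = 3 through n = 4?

Shell n has n² orbitals: 3²=9 + 4²=16 = 25 orbitals.
Two spin states per orbital: 2 × 25 = 50 electrons.

50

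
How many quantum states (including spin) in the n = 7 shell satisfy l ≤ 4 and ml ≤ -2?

12

Go through l = 0, …, 6 (the values permitted for n = 7).
The (l, ml) pairs meeting l ≤ 4 and ml ≤ -2 give: l=2 → 1; l=3 → 2; l=4 → 3.
Orbitals: 1 + 2 + 3 = 6. Each orbital carries two spin states, so 6 × 2 = 12 states.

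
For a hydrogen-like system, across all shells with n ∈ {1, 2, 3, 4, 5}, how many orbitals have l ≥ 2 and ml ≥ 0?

Work shell by shell — for each n, count the (l, ml) pairs that satisfy l ≥ 2 and ml ≥ 0:
n=3 → 3; n=4 → 7; n=5 → 12.
Total orbitals: 3 + 7 + 12 = 22.

22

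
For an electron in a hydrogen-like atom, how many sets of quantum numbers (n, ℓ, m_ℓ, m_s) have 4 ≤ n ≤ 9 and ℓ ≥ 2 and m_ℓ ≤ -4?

70

Go shell by shell, enumerating (ℓ, m_ℓ) with ℓ ≥ 2 and m_ℓ ≤ -4:
n=5 → 1; n=6 → 3; n=7 → 6; n=8 → 10; n=9 → 15.
Orbitals: 1 + 3 + 6 + 10 + 15 = 35. Including both spin states (m_s = ±1/2) gives 2 × 35 = 70 states.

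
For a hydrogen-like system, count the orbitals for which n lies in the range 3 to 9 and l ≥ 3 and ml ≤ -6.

10

Treat each shell separately and count matching orbitals:
n=7 → 1; n=8 → 3; n=9 → 6.
Total orbitals: 1 + 3 + 6 = 10.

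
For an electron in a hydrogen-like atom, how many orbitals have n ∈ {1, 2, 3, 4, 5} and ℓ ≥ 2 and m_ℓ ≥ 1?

Work shell by shell — for each n, count the (ℓ, m_ℓ) pairs that satisfy ℓ ≥ 2 and m_ℓ ≥ 1:
n=3 → 2; n=4 → 5; n=5 → 9.
Total orbitals: 2 + 5 + 9 = 16.

16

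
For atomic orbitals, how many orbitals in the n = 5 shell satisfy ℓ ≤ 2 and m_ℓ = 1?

2

The (ℓ, m_ℓ) pairs meeting ℓ ≤ 2 and m_ℓ = 1 give: ℓ=1 → 1; ℓ=2 → 1.
Total orbitals: 1 + 1 = 2.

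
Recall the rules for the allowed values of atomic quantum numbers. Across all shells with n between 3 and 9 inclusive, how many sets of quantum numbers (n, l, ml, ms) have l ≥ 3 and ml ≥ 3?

112

For each n in the range, tally the orbitals obeying l ≥ 3 and ml ≥ 3:
n=4 → 1; n=5 → 3; n=6 → 6; n=7 → 10; n=8 → 15; n=9 → 21.
Orbitals: 1 + 3 + 6 + 10 + 15 + 21 = 56. Including both spin states (ms = ±1/2) gives 2 × 56 = 112 states.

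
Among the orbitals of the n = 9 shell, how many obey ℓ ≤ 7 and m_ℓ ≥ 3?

Orbitals with ℓ ≤ 7 and m_ℓ ≥ 3, by ℓ: ℓ=3 → 1; ℓ=4 → 2; ℓ=5 → 3; ℓ=6 → 4; ℓ=7 → 5.
Total orbitals: 1 + 2 + 3 + 4 + 5 = 15.

15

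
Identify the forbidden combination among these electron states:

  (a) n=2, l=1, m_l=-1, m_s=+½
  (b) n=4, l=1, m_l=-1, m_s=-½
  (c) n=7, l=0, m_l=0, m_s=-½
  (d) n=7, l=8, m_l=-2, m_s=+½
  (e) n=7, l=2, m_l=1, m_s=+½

(d) has l = 8 ≥ n = 7, violating 0 ≤ l ≤ n−1.
The remaining sets (a), (b), (c), (e) satisfy all four rules.

(d)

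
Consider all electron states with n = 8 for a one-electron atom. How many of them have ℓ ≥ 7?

With n = 8 the allowed ℓ are 0, 1, …, 7.
Per ℓ-value: ℓ=7 → 15.
Orbitals: 15. Each orbital carries two spin states, so 15 × 2 = 30 states.

30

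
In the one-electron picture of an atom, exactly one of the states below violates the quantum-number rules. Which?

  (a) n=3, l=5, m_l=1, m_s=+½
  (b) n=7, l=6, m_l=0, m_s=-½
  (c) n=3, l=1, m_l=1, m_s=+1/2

(a)

(a) has l = 5 ≥ n = 3, violating 0 ≤ l ≤ n−1.
The remaining sets (b), (c) satisfy all four rules.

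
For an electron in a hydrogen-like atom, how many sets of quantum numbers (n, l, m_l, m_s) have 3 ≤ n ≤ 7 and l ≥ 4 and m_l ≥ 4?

Go shell by shell, enumerating (l, m_l) with l ≥ 4 and m_l ≥ 4:
n=5 → 1; n=6 → 3; n=7 → 6.
Orbitals: 1 + 3 + 6 = 10. Including both spin states (m_s = ±1/2) gives 2 × 10 = 20 states.

20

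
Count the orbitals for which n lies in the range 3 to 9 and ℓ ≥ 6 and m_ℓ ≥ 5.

Go shell by shell, enumerating (ℓ, m_ℓ) with ℓ ≥ 6 and m_ℓ ≥ 5:
n=7 → 2; n=8 → 5; n=9 → 9.
Total orbitals: 2 + 5 + 9 = 16.

16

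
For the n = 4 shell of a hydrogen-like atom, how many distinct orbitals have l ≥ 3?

Per l-value: l=3 → 7.
Total orbitals: 7.

7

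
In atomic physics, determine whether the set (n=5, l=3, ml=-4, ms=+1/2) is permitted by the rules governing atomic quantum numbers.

No

The magnetic quantum number must satisfy −l ≤ ml ≤ l. With l = 3, ml can only be -3, -2, -1, 0, 1, 2, 3, so ml = -4 is forbidden.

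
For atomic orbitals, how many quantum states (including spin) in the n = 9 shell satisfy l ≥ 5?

With n = 9 the allowed l are 0, 1, …, 8.
Per l-value: l=5 → 11; l=6 → 13; l=7 → 15; l=8 → 17.
Orbitals: 11 + 13 + 15 + 17 = 56. Each orbital carries two spin states, so 56 × 2 = 112 states.

112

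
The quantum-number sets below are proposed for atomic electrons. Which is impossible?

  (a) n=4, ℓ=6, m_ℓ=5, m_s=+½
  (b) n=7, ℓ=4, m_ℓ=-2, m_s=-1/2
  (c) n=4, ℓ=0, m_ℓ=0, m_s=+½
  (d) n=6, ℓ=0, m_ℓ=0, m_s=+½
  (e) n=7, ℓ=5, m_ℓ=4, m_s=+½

(a) has ℓ = 6 ≥ n = 4, violating 0 ≤ ℓ ≤ n−1.
The remaining sets (b), (c), (d), (e) satisfy all four rules.

(a)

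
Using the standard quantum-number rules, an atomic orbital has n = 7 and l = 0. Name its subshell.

7s

l = 0 corresponds to the letter 's', so the subshell is 7s.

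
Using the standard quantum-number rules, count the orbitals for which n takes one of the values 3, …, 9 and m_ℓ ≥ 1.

For each n in the range, tally the orbitals obeying m_ℓ ≥ 1:
n=3 → 3; n=4 → 6; n=5 → 10; n=6 → 15; n=7 → 21; n=8 → 28; n=9 → 36.
Total orbitals: 3 + 6 + 10 + 15 + 21 + 28 + 36 = 119.

119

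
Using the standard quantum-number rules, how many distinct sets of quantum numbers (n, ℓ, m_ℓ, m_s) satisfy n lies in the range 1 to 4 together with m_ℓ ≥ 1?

Work shell by shell — for each n, count the (ℓ, m_ℓ) pairs that satisfy m_ℓ ≥ 1:
n=2 → 1; n=3 → 3; n=4 → 6.
Orbitals: 1 + 3 + 6 = 10. Including both spin states (m_s = ±1/2) gives 2 × 10 = 20 states.

20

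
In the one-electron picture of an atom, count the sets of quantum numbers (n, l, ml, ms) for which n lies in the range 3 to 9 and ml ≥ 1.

Count contributing orbitals for each principal shell:
n=3 → 3; n=4 → 6; n=5 → 10; n=6 → 15; n=7 → 21; n=8 → 28; n=9 → 36.
Orbitals: 3 + 6 + 10 + 15 + 21 + 28 + 36 = 119. Including both spin states (ms = ±1/2) gives 2 × 119 = 238 states.

238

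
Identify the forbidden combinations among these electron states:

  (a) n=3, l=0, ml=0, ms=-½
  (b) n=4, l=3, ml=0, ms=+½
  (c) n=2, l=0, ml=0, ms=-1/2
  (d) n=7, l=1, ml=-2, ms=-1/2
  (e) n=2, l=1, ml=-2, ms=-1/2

(d) and (e)

(d) has |ml| = 2 > l = 1, violating −l ≤ ml ≤ l.
(e) has |ml| = 2 > l = 1, violating −l ≤ ml ≤ l.
The remaining sets (a), (b), (c) satisfy all four rules.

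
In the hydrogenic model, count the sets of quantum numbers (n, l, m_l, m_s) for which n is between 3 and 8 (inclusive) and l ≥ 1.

Treat each shell separately and count matching orbitals:
n=3 → 8; n=4 → 15; n=5 → 24; n=6 → 35; n=7 → 48; n=8 → 63.
Orbitals: 8 + 15 + 24 + 35 + 48 + 63 = 193. Including both spin states (m_s = ±1/2) gives 2 × 193 = 386 states.

386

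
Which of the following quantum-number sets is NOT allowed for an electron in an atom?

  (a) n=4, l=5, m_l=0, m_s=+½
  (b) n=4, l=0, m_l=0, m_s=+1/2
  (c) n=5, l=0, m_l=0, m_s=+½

(a) has l = 5 ≥ n = 4, violating 0 ≤ l ≤ n−1.
The remaining sets (b), (c) satisfy all four rules.

(a)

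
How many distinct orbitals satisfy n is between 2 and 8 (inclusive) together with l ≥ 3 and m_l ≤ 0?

Per-shell orbital counts meeting the constraint:
n=4 → 4; n=5 → 9; n=6 → 15; n=7 → 22; n=8 → 30.
Total orbitals: 4 + 9 + 15 + 22 + 30 = 80.

80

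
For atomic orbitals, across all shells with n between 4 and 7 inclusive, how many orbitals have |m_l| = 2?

Go shell by shell, enumerating (l, m_l) with |m_l| = 2:
n=4 → 4; n=5 → 6; n=6 → 8; n=7 → 10.
Total orbitals: 4 + 6 + 8 + 10 = 28.

28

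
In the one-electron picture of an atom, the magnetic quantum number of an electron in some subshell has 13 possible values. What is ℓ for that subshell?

m_ℓ ranges over 2ℓ+1 integers, so 2ℓ+1 = 13 ⇒ ℓ = 6.

ℓ = 6 (i)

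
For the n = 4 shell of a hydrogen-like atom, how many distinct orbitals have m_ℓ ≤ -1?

Orbitals with m_ℓ ≤ -1, by ℓ: ℓ=1 → 1; ℓ=2 → 2; ℓ=3 → 3.
Total orbitals: 1 + 2 + 3 = 6.

6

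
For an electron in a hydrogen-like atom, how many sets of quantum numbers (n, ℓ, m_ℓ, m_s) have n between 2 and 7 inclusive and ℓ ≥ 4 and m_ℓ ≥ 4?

Go shell by shell, enumerating (ℓ, m_ℓ) with ℓ ≥ 4 and m_ℓ ≥ 4:
n=5 → 1; n=6 → 3; n=7 → 6.
Orbitals: 1 + 3 + 6 = 10. Including both spin states (m_s = ±1/2) gives 2 × 10 = 20 states.

20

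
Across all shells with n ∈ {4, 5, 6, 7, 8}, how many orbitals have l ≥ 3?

Per-shell orbital counts meeting the constraint:
n=4 → 7; n=5 → 16; n=6 → 27; n=7 → 40; n=8 → 55.
Total orbitals: 7 + 16 + 27 + 40 + 55 = 145.

145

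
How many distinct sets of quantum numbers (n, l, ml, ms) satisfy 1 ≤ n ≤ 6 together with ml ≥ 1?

70

Count contributing orbitals for each principal shell:
n=2 → 1; n=3 → 3; n=4 → 6; n=5 → 10; n=6 → 15.
Orbitals: 1 + 3 + 6 + 10 + 15 = 35. Including both spin states (ms = ±1/2) gives 2 × 35 = 70 states.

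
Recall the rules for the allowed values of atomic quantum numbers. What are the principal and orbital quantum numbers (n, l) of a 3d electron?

The leading integer gives n = 3; the letter 'd' means l = 2.

n = 3, l = 2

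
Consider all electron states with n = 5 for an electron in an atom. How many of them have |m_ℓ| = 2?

12

The (ℓ, m_ℓ) pairs meeting |m_ℓ| = 2 give: ℓ=2 → 2; ℓ=3 → 2; ℓ=4 → 2.
Orbitals: 2 + 2 + 2 = 6. Each orbital carries two spin states, so 6 × 2 = 12 states.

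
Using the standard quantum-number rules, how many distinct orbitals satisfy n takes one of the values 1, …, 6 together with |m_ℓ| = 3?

12

Per-shell orbital counts meeting the constraint:
n=4 → 2; n=5 → 4; n=6 → 6.
Total orbitals: 2 + 4 + 6 = 12.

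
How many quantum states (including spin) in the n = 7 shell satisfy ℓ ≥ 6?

26

The (ℓ, m_ℓ) pairs meeting ℓ ≥ 6 give: ℓ=6 → 13.
Orbitals: 13. Each orbital carries two spin states, so 13 × 2 = 26 states.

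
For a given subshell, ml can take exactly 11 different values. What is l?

l = 5 (h)

ml ranges over 2l+1 integers, so 2l+1 = 11 ⇒ l = 5.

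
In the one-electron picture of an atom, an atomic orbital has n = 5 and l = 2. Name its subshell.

5d

l = 2 corresponds to the letter 'd', so the subshell is 5d.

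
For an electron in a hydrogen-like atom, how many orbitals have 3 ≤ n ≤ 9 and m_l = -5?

10

Count contributing orbitals for each principal shell:
n=6 → 1; n=7 → 2; n=8 → 3; n=9 → 4.
Total orbitals: 1 + 2 + 3 + 4 = 10.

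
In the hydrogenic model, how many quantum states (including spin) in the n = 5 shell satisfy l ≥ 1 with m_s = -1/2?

24

Per l-value: l=1 → 3; l=2 → 5; l=3 → 7; l=4 → 9.
Orbitals: 3 + 5 + 7 + 9 = 24. With m_s fixed to a single value there is one state per orbital, giving 24 states.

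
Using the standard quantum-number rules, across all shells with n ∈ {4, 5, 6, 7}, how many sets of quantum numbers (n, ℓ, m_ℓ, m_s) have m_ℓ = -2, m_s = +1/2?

14

Per-shell orbital counts meeting the constraint:
n=4 → 2; n=5 → 3; n=6 → 4; n=7 → 5.
Orbitals: 2 + 3 + 4 + 5 = 14. With m_s fixed to +1/2 there is one state per orbital, so 14 states.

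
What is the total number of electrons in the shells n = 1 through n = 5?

Shell n has n² orbitals: 1²=1 + 2²=4 + 3²=9 + 4²=16 + 5²=25 = 55 orbitals.
Two spin states per orbital: 2 × 55 = 110 electrons.

110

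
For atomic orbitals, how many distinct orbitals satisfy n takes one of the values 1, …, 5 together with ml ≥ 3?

4

For each n in the range, tally the orbitals obeying ml ≥ 3:
n=4 → 1; n=5 → 3.
Total orbitals: 1 + 3 = 4.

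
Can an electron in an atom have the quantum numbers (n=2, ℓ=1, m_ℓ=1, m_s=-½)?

n = 2 is a positive integer. ℓ = 1 satisfies 0 ≤ ℓ ≤ n−1 = 1. m_ℓ = 1 lies in the range −ℓ … +ℓ (here −1 … 1). m_s = -1/2 is one of ±1/2.
All four constraints are satisfied.

Allowed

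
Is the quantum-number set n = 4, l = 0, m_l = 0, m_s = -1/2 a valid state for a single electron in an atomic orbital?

Allowed

n = 4 is a positive integer. l = 0 satisfies 0 ≤ l ≤ n−1 = 3. m_l = 0 lies in the range −l … +l (here 0). m_s = -1/2 is one of ±1/2.
All four constraints are satisfied.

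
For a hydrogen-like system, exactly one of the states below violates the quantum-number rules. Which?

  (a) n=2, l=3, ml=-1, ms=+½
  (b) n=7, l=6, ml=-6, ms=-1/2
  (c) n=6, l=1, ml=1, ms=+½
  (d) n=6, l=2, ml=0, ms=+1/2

(a)

(a) has l = 3 ≥ n = 2, violating 0 ≤ l ≤ n−1.
The remaining sets (b), (c), (d) satisfy all four rules.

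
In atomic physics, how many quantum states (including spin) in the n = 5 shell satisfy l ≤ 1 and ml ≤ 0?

Contributions: l=0 → 1; l=1 → 2.
Orbitals: 1 + 2 = 3. Each orbital carries two spin states, so 3 × 2 = 6 states.

6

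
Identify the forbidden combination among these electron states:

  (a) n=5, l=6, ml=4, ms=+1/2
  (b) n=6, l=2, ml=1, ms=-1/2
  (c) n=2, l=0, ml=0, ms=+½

(a) has l = 6 ≥ n = 5, violating 0 ≤ l ≤ n−1.
The remaining sets (b), (c) satisfy all four rules.

(a)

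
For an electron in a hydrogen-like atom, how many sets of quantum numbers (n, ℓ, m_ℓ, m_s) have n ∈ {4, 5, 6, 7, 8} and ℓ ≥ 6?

Work shell by shell — for each n, count the (ℓ, m_ℓ) pairs that satisfy ℓ ≥ 6:
n=7 → 13; n=8 → 28.
Orbitals: 13 + 28 = 41. Including both spin states (m_s = ±1/2) gives 2 × 41 = 82 states.

82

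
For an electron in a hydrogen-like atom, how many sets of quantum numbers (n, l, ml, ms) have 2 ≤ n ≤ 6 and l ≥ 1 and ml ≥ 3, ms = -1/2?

For each n in the range, tally the orbitals obeying l ≥ 1 and ml ≥ 3:
n=4 → 1; n=5 → 3; n=6 → 6.
Orbitals: 1 + 3 + 6 = 10. With ms fixed to -1/2 there is one state per orbital, so 10 states.

10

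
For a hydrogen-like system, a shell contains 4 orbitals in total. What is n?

n² = 4 ⇒ n = 2.

n = 2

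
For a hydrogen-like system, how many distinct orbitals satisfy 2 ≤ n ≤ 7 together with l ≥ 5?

Work shell by shell — for each n, count the (l, m_l) pairs that satisfy l ≥ 5:
n=6 → 11; n=7 → 24.
Total orbitals: 11 + 24 = 35.

35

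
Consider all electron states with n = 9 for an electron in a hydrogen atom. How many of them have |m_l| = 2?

For n = 9, l ranges over 0 … 8.
Per l-value: l=2 → 2; l=3 → 2; l=4 → 2; l=5 → 2; l=6 → 2; l=7 → 2; l=8 → 2.
Orbitals: 2 + 2 + 2 + 2 + 2 + 2 + 2 = 14. Each orbital carries two spin states, so 14 × 2 = 28 states.

28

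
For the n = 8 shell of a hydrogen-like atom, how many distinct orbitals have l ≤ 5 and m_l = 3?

3

Contributions: l=3 → 1; l=4 → 1; l=5 → 1.
Total orbitals: 1 + 1 + 1 = 3.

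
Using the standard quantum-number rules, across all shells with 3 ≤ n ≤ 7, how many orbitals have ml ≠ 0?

Per-shell orbital counts meeting the constraint:
n=3 → 6; n=4 → 12; n=5 → 20; n=6 → 30; n=7 → 42.
Total orbitals: 6 + 12 + 20 + 30 + 42 = 110.

110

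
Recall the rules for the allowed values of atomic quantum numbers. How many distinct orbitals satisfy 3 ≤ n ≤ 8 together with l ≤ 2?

54

Treat each shell separately and count matching orbitals:
n=3 → 9; n=4 → 9; n=5 → 9; n=6 → 9; n=7 → 9; n=8 → 9.
Total orbitals: 9 + 9 + 9 + 9 + 9 + 9 = 54.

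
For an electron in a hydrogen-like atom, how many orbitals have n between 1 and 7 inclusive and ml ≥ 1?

Per-shell orbital counts meeting the constraint:
n=2 → 1; n=3 → 3; n=4 → 6; n=5 → 10; n=6 → 15; n=7 → 21.
Total orbitals: 1 + 3 + 6 + 10 + 15 + 21 = 56.

56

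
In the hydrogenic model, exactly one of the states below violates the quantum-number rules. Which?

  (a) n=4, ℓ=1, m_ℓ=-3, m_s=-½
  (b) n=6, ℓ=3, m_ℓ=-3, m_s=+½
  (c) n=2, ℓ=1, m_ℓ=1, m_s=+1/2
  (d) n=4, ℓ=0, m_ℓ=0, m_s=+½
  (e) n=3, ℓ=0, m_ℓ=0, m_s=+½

(a)

(a) has |m_ℓ| = 3 > ℓ = 1, violating −ℓ ≤ m_ℓ ≤ ℓ.
The remaining sets (b), (c), (d), (e) satisfy all four rules.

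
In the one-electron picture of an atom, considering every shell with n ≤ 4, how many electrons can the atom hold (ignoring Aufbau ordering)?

60

Total orbitals = 1² + 2² + 3² + 4² = 30. Doubling for spin gives 60 electrons.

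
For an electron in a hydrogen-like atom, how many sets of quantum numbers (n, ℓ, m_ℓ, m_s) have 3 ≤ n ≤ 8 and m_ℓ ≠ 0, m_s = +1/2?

166

Treat each shell separately and count matching orbitals:
n=3 → 6; n=4 → 12; n=5 → 20; n=6 → 30; n=7 → 42; n=8 → 56.
Orbitals: 6 + 12 + 20 + 30 + 42 + 56 = 166. With m_s fixed to +1/2 there is one state per orbital, so 166 states.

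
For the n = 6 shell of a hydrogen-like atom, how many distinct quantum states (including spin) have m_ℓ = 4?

4

With n = 6 the allowed ℓ are 0, 1, …, 5.
Orbitals with m_ℓ = 4, by ℓ: ℓ=4 → 1; ℓ=5 → 1.
Orbitals: 1 + 1 = 2. Each orbital carries two spin states, so 2 × 2 = 4 states.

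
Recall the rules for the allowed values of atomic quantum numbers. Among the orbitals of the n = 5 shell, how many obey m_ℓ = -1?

4

Contributions: ℓ=1 → 1; ℓ=2 → 1; ℓ=3 → 1; ℓ=4 → 1.
Total orbitals: 1 + 1 + 1 + 1 = 4.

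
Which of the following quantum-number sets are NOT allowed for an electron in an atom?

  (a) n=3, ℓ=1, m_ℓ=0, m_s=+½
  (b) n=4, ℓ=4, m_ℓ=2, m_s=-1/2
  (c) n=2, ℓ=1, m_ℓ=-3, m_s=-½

(b) has ℓ = 4 ≥ n = 4, violating 0 ≤ ℓ ≤ n−1.
(c) has |m_ℓ| = 3 > ℓ = 1, violating −ℓ ≤ m_ℓ ≤ ℓ.
The remaining set (a) satisfies all four rules.

(b) and (c)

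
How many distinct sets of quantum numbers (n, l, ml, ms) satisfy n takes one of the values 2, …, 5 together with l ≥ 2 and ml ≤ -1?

For each n in the range, tally the orbitals obeying l ≥ 2 and ml ≤ -1:
n=3 → 2; n=4 → 5; n=5 → 9.
Orbitals: 2 + 5 + 9 = 16. Including both spin states (ms = ±1/2) gives 2 × 16 = 32 states.

32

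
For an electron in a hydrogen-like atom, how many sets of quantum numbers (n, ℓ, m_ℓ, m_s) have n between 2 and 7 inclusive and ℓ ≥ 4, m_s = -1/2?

62

For each n in the range, tally the orbitals obeying ℓ ≥ 4:
n=5 → 9; n=6 → 20; n=7 → 33.
Orbitals: 9 + 20 + 33 = 62. With m_s fixed to -1/2 there is one state per orbital, so 62 states.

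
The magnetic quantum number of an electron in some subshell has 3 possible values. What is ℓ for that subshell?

m_ℓ ranges over 2ℓ+1 integers, so 2ℓ+1 = 3 ⇒ ℓ = 1.

ℓ = 1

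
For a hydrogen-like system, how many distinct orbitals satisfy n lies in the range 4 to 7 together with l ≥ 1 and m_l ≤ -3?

20

Count contributing orbitals for each principal shell:
n=4 → 1; n=5 → 3; n=6 → 6; n=7 → 10.
Total orbitals: 1 + 3 + 6 + 10 = 20.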